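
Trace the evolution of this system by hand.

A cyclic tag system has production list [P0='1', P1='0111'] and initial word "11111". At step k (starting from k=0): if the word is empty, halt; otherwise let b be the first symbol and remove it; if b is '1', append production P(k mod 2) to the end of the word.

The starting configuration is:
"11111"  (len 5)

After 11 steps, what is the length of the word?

0) "11111"  (len 5)
1) "11111"  (len 5)
2) "11110111"  (len 8)
3) "11101111"  (len 8)
4) "11011110111"  (len 11)
5) "10111101111"  (len 11)
6) "01111011110111"  (len 14)
7) "1111011110111"  (len 13)
8) "1110111101110111"  (len 16)
9) "1101111011101111"  (len 16)
10) "1011110111011110111"  (len 19)
11) "0111101110111101111"  (len 19)

19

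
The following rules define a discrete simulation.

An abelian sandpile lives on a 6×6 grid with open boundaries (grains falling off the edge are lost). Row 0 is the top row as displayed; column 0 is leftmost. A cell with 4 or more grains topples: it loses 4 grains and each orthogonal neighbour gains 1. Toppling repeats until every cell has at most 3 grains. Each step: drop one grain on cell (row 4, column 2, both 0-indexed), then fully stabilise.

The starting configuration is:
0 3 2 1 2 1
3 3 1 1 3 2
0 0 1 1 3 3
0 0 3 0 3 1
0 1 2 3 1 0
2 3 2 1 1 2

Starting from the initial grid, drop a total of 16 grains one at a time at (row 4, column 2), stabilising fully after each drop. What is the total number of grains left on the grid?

0) 0 3 2 1 2 1
3 3 1 1 3 2
0 0 1 1 3 3
0 0 3 0 3 1
0 1 2 3 1 0
2 3 2 1 1 2
1) 0 3 2 1 2 1
3 3 1 1 3 2
0 0 1 1 3 3
0 0 3 0 3 1
0 1 3 3 1 0
2 3 2 1 1 2
2) 0 3 2 1 2 1
3 3 1 1 3 2
0 0 2 1 3 3
0 1 0 2 3 1
0 2 2 0 2 0
2 3 3 2 1 2
3) 0 3 2 1 2 1
3 3 1 1 3 2
0 0 2 1 3 3
0 1 0 2 3 1
0 2 3 0 2 0
2 3 3 2 1 2
4) 0 3 2 1 2 1
3 3 1 1 3 2
0 0 2 1 3 3
0 2 1 2 3 1
1 0 2 1 2 0
3 1 1 3 1 2
5) 0 3 2 1 2 1
3 3 1 1 3 2
0 0 2 1 3 3
0 2 1 2 3 1
1 0 3 1 2 0
3 1 1 3 1 2
6) 0 3 2 1 2 1
3 3 1 1 3 2
0 0 2 1 3 3
0 2 2 2 3 1
1 1 0 2 2 0
3 1 2 3 1 2
7) 0 3 2 1 2 1
3 3 1 1 3 2
0 0 2 1 3 3
0 2 2 2 3 1
1 1 1 2 2 0
3 1 2 3 1 2
8) 0 3 2 1 2 1
3 3 1 1 3 2
0 0 2 1 3 3
0 2 2 2 3 1
1 1 2 2 2 0
3 1 2 3 1 2
9) 0 3 2 1 2 1
3 3 1 1 3 2
0 0 2 1 3 3
0 2 2 2 3 1
1 1 3 2 2 0
3 1 2 3 1 2
10) 0 3 2 1 2 1
3 3 1 1 3 2
0 0 2 1 3 3
0 2 3 2 3 1
1 2 0 3 2 0
3 1 3 3 1 2
11) 0 3 2 1 2 1
3 3 1 1 3 2
0 0 2 1 3 3
0 2 3 2 3 1
1 2 1 3 2 0
3 1 3 3 1 2
12) 0 3 2 1 2 1
3 3 1 1 3 2
0 0 2 1 3 3
0 2 3 2 3 1
1 2 2 3 2 0
3 1 3 3 1 2
13) 0 3 2 1 2 1
3 3 1 1 3 2
0 0 2 1 3 3
0 2 3 2 3 1
1 2 3 3 2 0
3 1 3 3 1 2
14) 0 3 2 1 3 2
3 3 1 2 1 0
0 0 3 3 2 1
0 3 1 1 2 3
1 3 3 3 0 1
3 2 1 1 3 2
15) 0 3 2 1 3 2
3 3 1 2 1 0
0 1 3 3 2 1
1 0 3 2 2 3
2 1 2 0 1 1
3 3 2 2 3 2
16) 0 3 2 1 3 2
3 3 1 2 1 0
0 1 3 3 2 1
1 0 3 2 2 3
2 1 3 0 1 1
3 3 2 2 3 2

65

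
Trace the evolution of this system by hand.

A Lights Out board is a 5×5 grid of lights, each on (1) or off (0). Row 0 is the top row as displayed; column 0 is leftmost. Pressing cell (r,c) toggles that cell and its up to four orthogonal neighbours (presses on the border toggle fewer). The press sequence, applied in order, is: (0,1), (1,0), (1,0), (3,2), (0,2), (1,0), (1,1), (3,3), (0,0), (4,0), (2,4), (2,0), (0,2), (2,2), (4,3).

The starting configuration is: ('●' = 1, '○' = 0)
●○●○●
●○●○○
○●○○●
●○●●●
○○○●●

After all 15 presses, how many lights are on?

t=0: ●○●○●
●○●○○
○●○○●
●○●●●
○○○●●
t=1: ○●○○●
●●●○○
○●○○●
●○●●●
○○○●●
t=2: ●●○○●
○○●○○
●●○○●
●○●●●
○○○●●
t=3: ○●○○●
●●●○○
○●○○●
●○●●●
○○○●●
t=4: ○●○○●
●●●○○
○●●○●
●●○○●
○○●●●
t=5: ○○●●●
●●○○○
○●●○●
●●○○●
○○●●●
t=6: ●○●●●
○○○○○
●●●○●
●●○○●
○○●●●
t=7: ●●●●●
●●●○○
●○●○●
●●○○●
○○●●●
t=8: ●●●●●
●●●○○
●○●●●
●●●●○
○○●○●
t=9: ○○●●●
○●●○○
●○●●●
●●●●○
○○●○●
t=10: ○○●●●
○●●○○
●○●●●
○●●●○
●●●○●
t=11: ○○●●●
○●●○●
●○●○○
○●●●●
●●●○●
t=12: ○○●●●
●●●○●
○●●○○
●●●●●
●●●○●
t=13: ○●○○●
●●○○●
○●●○○
●●●●●
●●●○●
t=14: ○●○○●
●●●○●
○○○●○
●●○●●
●●●○●
t=15: ○●○○●
●●●○●
○○○●○
●●○○●
●●○●○

13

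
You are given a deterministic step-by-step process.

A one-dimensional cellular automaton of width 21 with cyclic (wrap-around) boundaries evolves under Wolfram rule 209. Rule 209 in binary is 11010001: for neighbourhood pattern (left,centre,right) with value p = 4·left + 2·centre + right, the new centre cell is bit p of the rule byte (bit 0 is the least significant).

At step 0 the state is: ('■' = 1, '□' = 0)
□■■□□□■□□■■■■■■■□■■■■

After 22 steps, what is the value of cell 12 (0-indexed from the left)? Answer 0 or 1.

[0] □■■□□□■□□■■■■■■■□■■■■
[1] □□■■■□□■□□■■■■■■□□■■■
[2] ■□□■■■□□■□□■■■■■■□□■■
[3] ■■□□■■■□□■□□■■■■■■□□■
[4] ■■■□□■■■□□■□□■■■■■■□□
[5] □■■■□□■■■□□■□□■■■■■■□
[6] □□■■■□□■■■□□■□□■■■■■■
[7] ■□□■■■□□■■■□□■□□■■■■■
[8] ■■□□■■■□□■■■□□■□□■■■■
[9] ■■■□□■■■□□■■■□□■□□■■■
[10] ■■■■□□■■■□□■■■□□■□□■■
[11] ■■■■■□□■■■□□■■■□□■□□■
[12] ■■■■■■□□■■■□□■■■□□■□□
[13] □■■■■■■□□■■■□□■■■□□■□
[14] □□■■■■■■□□■■■□□■■■□□■
[15] ■□□■■■■■■□□■■■□□■■■□□
[16] □■□□■■■■■■□□■■■□□■■■□
[17] □□■□□■■■■■■□□■■■□□■■■
[18] ■□□■□□■■■■■■□□■■■□□■■
[19] ■■□□■□□■■■■■■□□■■■□□■
[20] ■■■□□■□□■■■■■■□□■■■□□
[21] □■■■□□■□□■■■■■■□□■■■□
[22] □□■■■□□■□□■■■■■■□□■■■

1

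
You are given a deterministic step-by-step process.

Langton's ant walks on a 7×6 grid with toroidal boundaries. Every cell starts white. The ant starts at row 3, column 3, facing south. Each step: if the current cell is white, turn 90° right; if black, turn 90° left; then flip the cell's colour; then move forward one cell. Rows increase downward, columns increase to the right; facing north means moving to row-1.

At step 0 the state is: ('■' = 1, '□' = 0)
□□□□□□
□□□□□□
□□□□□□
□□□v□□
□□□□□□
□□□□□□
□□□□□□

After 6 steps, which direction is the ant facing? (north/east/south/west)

south

k=0  □□□□□□
□□□□□□
□□□□□□
□□□v□□
□□□□□□
□□□□□□
□□□□□□
k=1  □□□□□□
□□□□□□
□□□□□□
□□<■□□
□□□□□□
□□□□□□
□□□□□□
k=2  □□□□□□
□□□□□□
□□^□□□
□□■■□□
□□□□□□
□□□□□□
□□□□□□
k=3  □□□□□□
□□□□□□
□□■>□□
□□■■□□
□□□□□□
□□□□□□
□□□□□□
k=4  □□□□□□
□□□□□□
□□■■□□
□□■v□□
□□□□□□
□□□□□□
□□□□□□
k=5  □□□□□□
□□□□□□
□□■■□□
□□■□>□
□□□□□□
□□□□□□
□□□□□□
k=6  □□□□□□
□□□□□□
□□■■□□
□□■□■□
□□□□v□
□□□□□□
□□□□□□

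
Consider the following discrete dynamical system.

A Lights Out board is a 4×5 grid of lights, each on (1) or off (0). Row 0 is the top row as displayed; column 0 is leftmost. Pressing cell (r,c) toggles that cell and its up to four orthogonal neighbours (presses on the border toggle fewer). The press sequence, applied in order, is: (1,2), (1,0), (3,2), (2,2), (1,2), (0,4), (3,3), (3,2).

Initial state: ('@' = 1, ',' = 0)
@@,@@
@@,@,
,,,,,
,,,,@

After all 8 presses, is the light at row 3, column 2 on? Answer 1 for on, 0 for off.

k=0  @@,@@
@@,@,
,,,,,
,,,,@
k=1  @@@@@
@,@,,
,,@,,
,,,,@
k=2  ,@@@@
,@@,,
@,@,,
,,,,@
k=3  ,@@@@
,@@,,
@,,,,
,@@@@
k=4  ,@@@@
,@,,,
@@@@,
,@,@@
k=5  ,@,@@
,,@@,
@@,@,
,@,@@
k=6  ,@,,,
,,@@@
@@,@,
,@,@@
k=7  ,@,,,
,,@@@
@@,,,
,@@,,
k=8  ,@,,,
,,@@@
@@@,,
,,,@,

0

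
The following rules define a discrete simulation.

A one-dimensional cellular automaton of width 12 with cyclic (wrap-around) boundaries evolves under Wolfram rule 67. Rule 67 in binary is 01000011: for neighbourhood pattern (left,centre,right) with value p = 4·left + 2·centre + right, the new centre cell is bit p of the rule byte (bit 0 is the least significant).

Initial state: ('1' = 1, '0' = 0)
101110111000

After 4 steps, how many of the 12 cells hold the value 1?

4

0) 101110111000
1) 000010001011
2) 011100110001
3) 000101010110
4) 111000000010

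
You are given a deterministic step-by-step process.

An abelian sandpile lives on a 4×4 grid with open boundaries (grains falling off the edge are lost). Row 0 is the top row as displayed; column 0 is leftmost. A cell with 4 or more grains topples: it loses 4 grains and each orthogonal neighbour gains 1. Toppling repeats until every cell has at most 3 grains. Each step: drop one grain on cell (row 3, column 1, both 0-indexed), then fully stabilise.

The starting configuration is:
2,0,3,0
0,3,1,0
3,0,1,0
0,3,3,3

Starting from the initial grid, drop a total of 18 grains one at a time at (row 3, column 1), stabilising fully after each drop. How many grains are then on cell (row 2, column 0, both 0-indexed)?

2

t=0: 2,0,3,0
0,3,1,0
3,0,1,0
0,3,3,3
t=1: 2,0,3,0
0,3,1,0
3,1,2,1
1,1,1,0
t=2: 2,0,3,0
0,3,1,0
3,1,2,1
1,2,1,0
t=3: 2,0,3,0
0,3,1,0
3,1,2,1
1,3,1,0
t=4: 2,0,3,0
0,3,1,0
3,2,2,1
2,0,2,0
t=5: 2,0,3,0
0,3,1,0
3,2,2,1
2,1,2,0
t=6: 2,0,3,0
0,3,1,0
3,2,2,1
2,2,2,0
t=7: 2,0,3,0
0,3,1,0
3,2,2,1
2,3,2,0
t=8: 2,0,3,0
0,3,1,0
3,3,2,1
3,0,3,0
t=9: 2,0,3,0
0,3,1,0
3,3,2,1
3,1,3,0
t=10: 2,0,3,0
0,3,1,0
3,3,2,1
3,2,3,0
t=11: 2,0,3,0
0,3,1,0
3,3,2,1
3,3,3,0
t=12: 2,1,3,0
2,0,3,0
1,3,0,2
1,3,1,1
t=13: 2,1,3,0
2,1,3,0
2,0,1,2
2,1,2,1
t=14: 2,1,3,0
2,1,3,0
2,0,1,2
2,2,2,1
t=15: 2,1,3,0
2,1,3,0
2,0,1,2
2,3,2,1
t=16: 2,1,3,0
2,1,3,0
2,1,1,2
3,0,3,1
t=17: 2,1,3,0
2,1,3,0
2,1,1,2
3,1,3,1
t=18: 2,1,3,0
2,1,3,0
2,1,1,2
3,2,3,1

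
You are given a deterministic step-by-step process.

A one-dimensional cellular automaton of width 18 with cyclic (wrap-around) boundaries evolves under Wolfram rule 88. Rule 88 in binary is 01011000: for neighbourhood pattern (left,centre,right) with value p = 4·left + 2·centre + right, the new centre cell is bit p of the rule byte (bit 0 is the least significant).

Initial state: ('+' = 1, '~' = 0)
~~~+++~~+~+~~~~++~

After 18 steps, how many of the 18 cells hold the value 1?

[0] ~~~+++~~+~+~~~~++~
[1] ~~~+~++~~~~+~~~+++
[2] +~~~~+++~~~~+~~+~+
[3] ++~~~+~++~~~~+~~~+
[4] ~++~~~~+++~~~~+~~+
[5] ~+++~~~+~++~~~~+~~
[6] ~+~++~~~~+++~~~~+~
[7] ~~~+++~~~+~++~~~~+
[8] +~~+~++~~~~+++~~~~
[9] ~+~~~+++~~~+~++~~~
[10] ~~+~~+~++~~~~+++~~
[11] ~~~+~~~+++~~~+~++~
[12] ~~~~+~~+~++~~~~+++
[13] +~~~~+~~~+++~~~+~+
[14] ++~~~~+~~+~++~~~~+
[15] ~++~~~~+~~~+++~~~+
[16] ~+++~~~~+~~+~++~~~
[17] ~+~++~~~~+~~~+++~~
[18] ~~~+++~~~~+~~+~++~

7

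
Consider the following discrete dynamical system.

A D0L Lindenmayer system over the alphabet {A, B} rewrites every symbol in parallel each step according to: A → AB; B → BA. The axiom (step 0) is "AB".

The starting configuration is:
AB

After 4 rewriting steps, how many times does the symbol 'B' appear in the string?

16

0) AB
1) ABBA
2) ABBABAAB
3) ABBABAABBAABABBA
4) ABBABAABBAABABBABAABABBAABBABAAB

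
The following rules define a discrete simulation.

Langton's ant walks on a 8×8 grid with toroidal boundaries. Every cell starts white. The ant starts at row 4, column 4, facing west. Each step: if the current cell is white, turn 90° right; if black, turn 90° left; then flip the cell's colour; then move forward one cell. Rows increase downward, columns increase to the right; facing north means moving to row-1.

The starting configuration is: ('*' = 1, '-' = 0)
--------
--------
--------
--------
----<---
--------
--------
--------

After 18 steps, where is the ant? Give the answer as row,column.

gen 0: --------
--------
--------
--------
----<---
--------
--------
--------
gen 1: --------
--------
--------
----^---
----*---
--------
--------
--------
gen 2: --------
--------
--------
----*>--
----*---
--------
--------
--------
gen 3: --------
--------
--------
----**--
----*v--
--------
--------
--------
gen 4: --------
--------
--------
----**--
----<*--
--------
--------
--------
gen 5: --------
--------
--------
----**--
-----*--
----v---
--------
--------
gen 6: --------
--------
--------
----**--
-----*--
---<*---
--------
--------
gen 7: --------
--------
--------
----**--
---^-*--
---**---
--------
--------
gen 8: --------
--------
--------
----**--
---*>*--
---**---
--------
--------
gen 9: --------
--------
--------
----**--
---***--
---*v---
--------
--------
gen 10: --------
--------
--------
----**--
---***--
---*->--
--------
--------
gen 11: --------
--------
--------
----**--
---***--
---*-*--
-----v--
--------
gen 12: --------
--------
--------
----**--
---***--
---*-*--
----<*--
--------
gen 13: --------
--------
--------
----**--
---***--
---*^*--
----**--
--------
gen 14: --------
--------
--------
----**--
---***--
---**>--
----**--
--------
gen 15: --------
--------
--------
----**--
---**^--
---**---
----**--
--------
gen 16: --------
--------
--------
----**--
---*<---
---**---
----**--
--------
gen 17: --------
--------
--------
----**--
---*----
---*v---
----**--
--------
gen 18: --------
--------
--------
----**--
---*----
---*->--
----**--
--------

5,5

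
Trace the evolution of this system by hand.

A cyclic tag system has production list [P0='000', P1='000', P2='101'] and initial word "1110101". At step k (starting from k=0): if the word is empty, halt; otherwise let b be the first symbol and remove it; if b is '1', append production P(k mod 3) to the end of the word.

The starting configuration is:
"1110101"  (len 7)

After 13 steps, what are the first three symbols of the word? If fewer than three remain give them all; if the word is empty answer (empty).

step 0: "1110101"  (len 7)
step 1: "110101000"  (len 9)
step 2: "10101000000"  (len 11)
step 3: "0101000000101"  (len 13)
step 4: "101000000101"  (len 12)
step 5: "01000000101000"  (len 14)
step 6: "1000000101000"  (len 13)
step 7: "000000101000000"  (len 15)
step 8: "00000101000000"  (len 14)
step 9: "0000101000000"  (len 13)
step 10: "000101000000"  (len 12)
step 11: "00101000000"  (len 11)
step 12: "0101000000"  (len 10)
step 13: "101000000"  (len 9)

101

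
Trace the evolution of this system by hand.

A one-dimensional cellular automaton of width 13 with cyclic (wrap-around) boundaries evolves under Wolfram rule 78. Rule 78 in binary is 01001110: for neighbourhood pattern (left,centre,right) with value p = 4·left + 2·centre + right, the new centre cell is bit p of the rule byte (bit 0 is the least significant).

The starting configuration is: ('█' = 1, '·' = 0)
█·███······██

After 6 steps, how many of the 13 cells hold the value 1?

7

t=0: █·███······██
t=1: █·█·█·····██·
t=2: █·█·█····███·
t=3: █·█·█···██·█·
t=4: █·█·█··███·█·
t=5: █·█·█·██·█·█·
t=6: █·█·█·██·█·█·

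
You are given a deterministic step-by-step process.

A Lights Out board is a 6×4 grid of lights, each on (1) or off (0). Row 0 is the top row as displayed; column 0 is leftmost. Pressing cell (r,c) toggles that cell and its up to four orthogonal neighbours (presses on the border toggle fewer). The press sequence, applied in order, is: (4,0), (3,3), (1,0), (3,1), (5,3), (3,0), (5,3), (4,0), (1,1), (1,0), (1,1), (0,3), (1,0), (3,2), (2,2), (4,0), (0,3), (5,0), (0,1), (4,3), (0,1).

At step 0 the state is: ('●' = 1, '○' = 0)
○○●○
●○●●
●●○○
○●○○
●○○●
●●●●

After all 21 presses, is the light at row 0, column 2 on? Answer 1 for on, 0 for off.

1

k=0  ○○●○
●○●●
●●○○
○●○○
●○○●
●●●●
k=1  ○○●○
●○●●
●●○○
●●○○
○●○●
○●●●
k=2  ○○●○
●○●●
●●○●
●●●●
○●○○
○●●●
k=3  ●○●○
○●●●
○●○●
●●●●
○●○○
○●●●
k=4  ●○●○
○●●●
○○○●
○○○●
○○○○
○●●●
k=5  ●○●○
○●●●
○○○●
○○○●
○○○●
○●○○
k=6  ●○●○
○●●●
●○○●
●●○●
●○○●
○●○○
k=7  ●○●○
○●●●
●○○●
●●○●
●○○○
○●●●
k=8  ●○●○
○●●●
●○○●
○●○●
○●○○
●●●●
k=9  ●●●○
●○○●
●●○●
○●○●
○●○○
●●●●
k=10  ○●●○
○●○●
○●○●
○●○●
○●○○
●●●●
k=11  ○○●○
●○●●
○○○●
○●○●
○●○○
●●●●
k=12  ○○○●
●○●○
○○○●
○●○●
○●○○
●●●●
k=13  ●○○●
○●●○
●○○●
○●○●
○●○○
●●●●
k=14  ●○○●
○●●○
●○●●
○○●○
○●●○
●●●●
k=15  ●○○●
○●○○
●●○○
○○○○
○●●○
●●●●
k=16  ●○○●
○●○○
●●○○
●○○○
●○●○
○●●●
k=17  ●○●○
○●○●
●●○○
●○○○
●○●○
○●●●
k=18  ●○●○
○●○●
●●○○
●○○○
○○●○
●○●●
k=19  ○●○○
○○○●
●●○○
●○○○
○○●○
●○●●
k=20  ○●○○
○○○●
●●○○
●○○●
○○○●
●○●○
k=21  ●○●○
○●○●
●●○○
●○○●
○○○●
●○●○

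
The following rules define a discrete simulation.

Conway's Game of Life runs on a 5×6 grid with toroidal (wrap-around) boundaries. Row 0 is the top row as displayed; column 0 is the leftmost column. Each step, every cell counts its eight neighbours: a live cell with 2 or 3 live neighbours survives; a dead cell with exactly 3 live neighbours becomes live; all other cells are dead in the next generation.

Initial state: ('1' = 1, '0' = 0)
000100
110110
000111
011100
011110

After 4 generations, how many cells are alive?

11

step 0: 000100
110110
000111
011100
011110
step 1: 100001
100000
000001
110001
010010
step 2: 110001
100000
010001
010011
010010
step 3: 010001
000000
010011
011011
011010
step 4: 111000
000011
011111
000000
000010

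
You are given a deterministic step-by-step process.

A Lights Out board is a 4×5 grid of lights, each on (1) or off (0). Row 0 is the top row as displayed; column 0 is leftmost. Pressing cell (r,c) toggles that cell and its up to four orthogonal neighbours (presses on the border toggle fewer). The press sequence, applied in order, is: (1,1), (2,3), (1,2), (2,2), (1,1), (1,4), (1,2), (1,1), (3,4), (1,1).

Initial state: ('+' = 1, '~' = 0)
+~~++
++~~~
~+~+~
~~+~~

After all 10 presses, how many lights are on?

9

[0] +~~++
++~~~
~+~+~
~~+~~
[1] ++~++
~~+~~
~~~+~
~~+~~
[2] ++~++
~~++~
~~+~+
~~++~
[3] +++++
~+~~~
~~~~+
~~++~
[4] +++++
~++~~
~++++
~~~+~
[5] +~+++
+~~~~
~~+++
~~~+~
[6] +~++~
+~~++
~~++~
~~~+~
[7] +~~+~
+++~+
~~~+~
~~~+~
[8] ++~+~
~~~~+
~+~+~
~~~+~
[9] ++~+~
~~~~+
~+~++
~~~~+
[10] +~~+~
+++~+
~~~++
~~~~+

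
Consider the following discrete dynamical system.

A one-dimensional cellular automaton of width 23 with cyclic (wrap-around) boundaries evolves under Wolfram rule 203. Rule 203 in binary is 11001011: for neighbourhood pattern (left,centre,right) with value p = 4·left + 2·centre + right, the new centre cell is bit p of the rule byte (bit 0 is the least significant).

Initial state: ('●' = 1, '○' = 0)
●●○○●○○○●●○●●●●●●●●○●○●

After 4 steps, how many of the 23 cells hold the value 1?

20

0) ●●○○●○○○●●○●●●●●●●●○●○●
1) ●●○●○○●●●●○●●●●●●●●○○○●
2) ●●○○○●●●●●○●●●●●●●●○●●●
3) ●●○●●●●●●●○●●●●●●●●○●●●
4) ●●○●●●●●●●○●●●●●●●●○●●●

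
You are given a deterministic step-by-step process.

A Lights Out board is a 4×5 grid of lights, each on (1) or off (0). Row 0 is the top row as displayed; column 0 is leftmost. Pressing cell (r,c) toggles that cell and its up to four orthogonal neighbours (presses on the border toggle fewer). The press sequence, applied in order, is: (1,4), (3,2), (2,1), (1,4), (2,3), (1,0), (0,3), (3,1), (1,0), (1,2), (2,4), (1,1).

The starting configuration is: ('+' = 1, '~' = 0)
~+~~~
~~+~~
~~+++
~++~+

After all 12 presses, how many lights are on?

gen 0: ~+~~~
~~+~~
~~+++
~++~+
gen 1: ~+~~+
~~+++
~~++~
~++~+
gen 2: ~+~~+
~~+++
~~~+~
~~~++
gen 3: ~+~~+
~++++
++++~
~+~++
gen 4: ~+~~~
~++~~
+++++
~+~++
gen 5: ~+~~~
~+++~
++~~~
~+~~+
gen 6: ++~~~
+~++~
~+~~~
~+~~+
gen 7: +++++
+~+~~
~+~~~
~+~~+
gen 8: +++++
+~+~~
~~~~~
+~+~+
gen 9: ~++++
~++~~
+~~~~
+~+~+
gen 10: ~+~++
~~~+~
+~+~~
+~+~+
gen 11: ~+~++
~~~++
+~+++
+~+~~
gen 12: ~~~++
+++++
+++++
+~+~~

14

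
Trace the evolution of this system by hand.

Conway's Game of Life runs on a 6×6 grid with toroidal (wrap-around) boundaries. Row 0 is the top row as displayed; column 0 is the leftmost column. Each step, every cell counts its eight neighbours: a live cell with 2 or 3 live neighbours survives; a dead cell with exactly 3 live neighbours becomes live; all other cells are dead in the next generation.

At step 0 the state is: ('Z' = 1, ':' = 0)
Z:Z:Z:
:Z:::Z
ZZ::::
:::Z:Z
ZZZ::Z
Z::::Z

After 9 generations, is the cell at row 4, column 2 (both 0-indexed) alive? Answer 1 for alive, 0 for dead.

1

step 0: Z:Z:Z:
:Z:::Z
ZZ::::
:::Z:Z
ZZZ::Z
Z::::Z
step 1: ::::Z:
::Z::Z
:ZZ:ZZ
::::ZZ
:ZZ:::
::ZZZ:
step 2: ::Z:ZZ
ZZZ::Z
:ZZ:::
::::ZZ
:ZZ::Z
:ZZ:Z:
step 3: ::::Z:
::::ZZ
::ZZZ:
:::ZZZ
:ZZ::Z
::::Z:
step 4: :::ZZ:
:::::Z
::Z:::
ZZ:::Z
Z:Z::Z
:::ZZZ
step 5: :::Z::
:::ZZ:
:Z:::Z
::Z::Z
::ZZ::
Z:Z:::
step 6: ::ZZZ:
::ZZZ:
Z:ZZ:Z
ZZZZZ:
::ZZ::
:ZZ:::
step 7: ::::Z:
::::::
Z:::::
Z:::::
Z:::Z:
:Z::Z:
step 8: ::::::
::::::
::::::
ZZ::::
ZZ::::
:::ZZ:
step 9: ::::::
::::::
::::::
ZZ::::
ZZZ::Z
::::::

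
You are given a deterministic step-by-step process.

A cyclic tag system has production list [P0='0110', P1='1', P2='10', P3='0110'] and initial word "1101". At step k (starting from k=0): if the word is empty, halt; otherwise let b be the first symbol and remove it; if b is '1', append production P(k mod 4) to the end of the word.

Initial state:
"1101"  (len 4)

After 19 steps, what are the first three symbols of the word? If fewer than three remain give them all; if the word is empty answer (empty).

010

[0] "1101"  (len 4)
[1] "1010110"  (len 7)
[2] "0101101"  (len 7)
[3] "101101"  (len 6)
[4] "011010110"  (len 9)
[5] "11010110"  (len 8)
[6] "10101101"  (len 8)
[7] "010110110"  (len 9)
[8] "10110110"  (len 8)
[9] "01101100110"  (len 11)
[10] "1101100110"  (len 10)
[11] "10110011010"  (len 11)
[12] "01100110100110"  (len 14)
[13] "1100110100110"  (len 13)
[14] "1001101001101"  (len 13)
[15] "00110100110110"  (len 14)
[16] "0110100110110"  (len 13)
[17] "110100110110"  (len 12)
[18] "101001101101"  (len 12)
[19] "0100110110110"  (len 13)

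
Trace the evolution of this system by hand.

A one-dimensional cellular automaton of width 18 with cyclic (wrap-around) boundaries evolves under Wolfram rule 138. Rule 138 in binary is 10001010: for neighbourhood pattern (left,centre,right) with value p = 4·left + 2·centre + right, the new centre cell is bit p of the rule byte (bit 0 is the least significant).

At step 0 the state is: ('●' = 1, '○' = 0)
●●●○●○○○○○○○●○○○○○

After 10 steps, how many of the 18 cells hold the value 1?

4

0) ●●●○●○○○○○○○●○○○○○
1) ●●○○○○○○○○○●○○○○○●
2) ●○○○○○○○○○●○○○○○●●
3) ○○○○○○○○○●○○○○○●●●
4) ○○○○○○○○●○○○○○●●●○
5) ○○○○○○○●○○○○○●●●○○
6) ○○○○○○●○○○○○●●●○○○
7) ○○○○○●○○○○○●●●○○○○
8) ○○○○●○○○○○●●●○○○○○
9) ○○○●○○○○○●●●○○○○○○
10) ○○●○○○○○●●●○○○○○○○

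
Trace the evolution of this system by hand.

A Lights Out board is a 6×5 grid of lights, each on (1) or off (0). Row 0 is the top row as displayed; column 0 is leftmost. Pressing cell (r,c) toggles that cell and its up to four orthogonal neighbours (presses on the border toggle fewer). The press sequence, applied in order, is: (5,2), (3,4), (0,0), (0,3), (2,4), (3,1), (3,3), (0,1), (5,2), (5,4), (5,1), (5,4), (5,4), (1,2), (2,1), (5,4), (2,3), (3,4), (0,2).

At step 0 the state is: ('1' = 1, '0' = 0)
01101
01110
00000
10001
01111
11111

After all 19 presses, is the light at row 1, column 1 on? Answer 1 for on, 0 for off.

0

0) 01101
01110
00000
10001
01111
11111
1) 01101
01110
00000
10001
01011
10001
2) 01101
01110
00001
10010
01010
10001
3) 10101
11110
00001
10010
01010
10001
4) 10010
11100
00001
10010
01010
10001
5) 10010
11101
00010
10011
01010
10001
6) 10010
11101
01010
01111
00010
10001
7) 10010
11101
01000
01000
00000
10001
8) 01110
10101
01000
01000
00000
10001
9) 01110
10101
01000
01000
00100
11111
10) 01110
10101
01000
01000
00101
11100
11) 01110
10101
01000
01000
01101
00000
12) 01110
10101
01000
01000
01100
00011
13) 01110
10101
01000
01000
01101
00000
14) 01010
11011
01100
01000
01101
00000
15) 01010
10011
10000
00000
01101
00000
16) 01010
10011
10000
00000
01100
00011
17) 01010
10001
10111
00010
01100
00011
18) 01010
10001
10110
00001
01101
00011
19) 00100
10101
10110
00001
01101
00011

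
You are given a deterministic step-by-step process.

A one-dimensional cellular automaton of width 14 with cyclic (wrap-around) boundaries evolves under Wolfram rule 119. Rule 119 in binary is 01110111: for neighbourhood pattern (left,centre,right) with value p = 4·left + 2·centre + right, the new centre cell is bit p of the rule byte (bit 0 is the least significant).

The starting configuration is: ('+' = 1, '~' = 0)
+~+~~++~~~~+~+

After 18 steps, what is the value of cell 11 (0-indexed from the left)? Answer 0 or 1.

k=0  +~+~~++~~~~+~+
k=1  +++++~+++++++~
k=2  ~~~~++~~~~~~++
k=3  ++++~+++++++~+
k=4  ~~~++~~~~~~++~
k=5  +++~+++++++~++
k=6  ~~++~~~~~~++~~
k=7  ++~+++++++~+++
k=8  ~++~~~~~~++~~~
k=9  +~+++++++~++++
k=10  ++~~~~~~++~~~~
k=11  ~+++++++~+++++
k=12  +~~~~~~++~~~~+
k=13  +++++++~+++++~
k=14  ~~~~~~++~~~~++
k=15  ++++++~+++++~+
k=16  ~~~~~++~~~~++~
k=17  +++++~+++++~++
k=18  ~~~~++~~~~++~~

1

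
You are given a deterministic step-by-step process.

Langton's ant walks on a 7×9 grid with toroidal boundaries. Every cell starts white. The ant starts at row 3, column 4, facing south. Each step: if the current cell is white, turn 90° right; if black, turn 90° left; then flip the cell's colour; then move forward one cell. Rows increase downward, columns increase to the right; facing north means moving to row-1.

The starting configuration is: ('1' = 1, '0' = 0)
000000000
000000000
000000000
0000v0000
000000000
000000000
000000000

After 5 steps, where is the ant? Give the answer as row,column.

t=0: 000000000
000000000
000000000
0000v0000
000000000
000000000
000000000
t=1: 000000000
000000000
000000000
000<10000
000000000
000000000
000000000
t=2: 000000000
000000000
000^00000
000110000
000000000
000000000
000000000
t=3: 000000000
000000000
0001>0000
000110000
000000000
000000000
000000000
t=4: 000000000
000000000
000110000
0001v0000
000000000
000000000
000000000
t=5: 000000000
000000000
000110000
00010>000
000000000
000000000
000000000

3,5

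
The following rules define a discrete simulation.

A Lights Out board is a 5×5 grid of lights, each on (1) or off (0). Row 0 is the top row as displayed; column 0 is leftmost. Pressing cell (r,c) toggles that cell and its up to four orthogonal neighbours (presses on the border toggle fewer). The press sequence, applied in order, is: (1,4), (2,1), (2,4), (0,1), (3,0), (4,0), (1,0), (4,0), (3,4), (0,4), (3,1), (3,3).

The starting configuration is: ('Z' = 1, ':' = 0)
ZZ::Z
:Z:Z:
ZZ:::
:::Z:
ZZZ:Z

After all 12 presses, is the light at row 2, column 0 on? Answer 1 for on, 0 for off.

0

k=0  ZZ::Z
:Z:Z:
ZZ:::
:::Z:
ZZZ:Z
k=1  ZZ:::
:Z::Z
ZZ::Z
:::Z:
ZZZ:Z
k=2  ZZ:::
::::Z
::Z:Z
:Z:Z:
ZZZ:Z
k=3  ZZ:::
:::::
::ZZ:
:Z:ZZ
ZZZ:Z
k=4  ::Z::
:Z:::
::ZZ:
:Z:ZZ
ZZZ:Z
k=5  ::Z::
:Z:::
Z:ZZ:
Z::ZZ
:ZZ:Z
k=6  ::Z::
:Z:::
Z:ZZ:
:::ZZ
Z:Z:Z
k=7  Z:Z::
Z::::
::ZZ:
:::ZZ
Z:Z:Z
k=8  Z:Z::
Z::::
::ZZ:
Z::ZZ
:ZZ:Z
k=9  Z:Z::
Z::::
::ZZZ
Z::::
:ZZ::
k=10  Z:ZZZ
Z:::Z
::ZZZ
Z::::
:ZZ::
k=11  Z:ZZZ
Z:::Z
:ZZZZ
:ZZ::
::Z::
k=12  Z:ZZZ
Z:::Z
:ZZ:Z
:Z:ZZ
::ZZ:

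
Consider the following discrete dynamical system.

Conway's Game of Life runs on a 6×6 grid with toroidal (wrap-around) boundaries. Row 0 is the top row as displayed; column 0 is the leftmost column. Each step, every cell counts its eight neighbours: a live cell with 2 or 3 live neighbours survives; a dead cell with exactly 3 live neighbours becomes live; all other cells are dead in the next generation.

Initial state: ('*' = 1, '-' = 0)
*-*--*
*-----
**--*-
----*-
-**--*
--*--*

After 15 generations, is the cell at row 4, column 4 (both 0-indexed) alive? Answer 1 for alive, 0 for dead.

0

[0] *-*--*
*-----
**--*-
----*-
-**--*
--*--*
[1] *----*
------
**----
--***-
******
--****
[2] *--*-*
-*---*
-***--
------
*-----
------
[3] *---**
-*-*-*
***---
-**---
------
*----*
[4] -*----
---*--
---*--
*-*---
**----
*---*-
[5] ------
--*---
--**--
*-*---
*-----
*----*
[6] ------
--**--
--**--
--**--
*-----
*----*
[7] ------
--**--
-*--*-
-***--
**---*
*----*
[8] ------
--**--
-*--*-
---***
----**
-*---*
[9] --*---
--**--
-----*
*--*--
---*--
*---**
[10] -**-**
--**--
--***-
----*-
*--*--
---***
[11] **---*
-----*
--*-*-
--*-**
---*--
-*----
[12] -*---*
-*--**
----*-
--*-**
--***-
-**---
[13] -*--**
----**
*-----
--*--*
----**
**--*-
[14] -*-*--
----*-
*---*-
*---**
-*-**-
-*-*--
[15] ---**-
---***
*--**-
**----
-*-*--
**-*--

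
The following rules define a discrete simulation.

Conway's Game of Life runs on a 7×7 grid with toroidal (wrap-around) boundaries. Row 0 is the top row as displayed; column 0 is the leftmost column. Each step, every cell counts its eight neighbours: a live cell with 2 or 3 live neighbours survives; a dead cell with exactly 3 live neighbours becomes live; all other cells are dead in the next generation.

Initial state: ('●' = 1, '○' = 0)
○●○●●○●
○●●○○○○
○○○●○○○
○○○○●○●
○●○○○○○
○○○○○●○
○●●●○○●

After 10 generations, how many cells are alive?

0) ○●○●●○●
○●●○○○○
○○○●○○○
○○○○●○●
○●○○○○○
○○○○○●○
○●●●○○●
1) ○○○○●●○
●●○○●○○
○○●●○○○
○○○○○○○
○○○○○●○
●●○○○○○
○●○●○○●
2) ○●●●●●●
○●●○●●○
○●●●○○○
○○○○○○○
○○○○○○○
●●●○○○●
○●●○●●●
3) ○○○○○○○
○○○○○○●
○●○●●○○
○○●○○○○
●●○○○○○
○○●●○○●
○○○○○○○
4) ○○○○○○○
○○○○○○○
○○●●○○○
●○●●○○○
●●○●○○○
●●●○○○○
○○○○○○○
5) ○○○○○○○
○○○○○○○
○●●●○○○
●○○○●○○
○○○●○○●
●○●○○○○
○●○○○○○
6) ○○○○○○○
○○●○○○○
○●●●○○○
●●○○●○○
●●○●○○●
●●●○○○○
○●○○○○○
7) ○○○○○○○
○●●●○○○
●○○●○○○
○○○○●○●
○○○●○○●
○○○○○○●
●●●○○○○
8) ●○○●○○○
○●●●○○○
●●○●●○○
●○○●●●●
●○○○○○●
○●●○○○●
●●○○○○○
9) ●○○●○○○
○○○○○○○
○○○○○○○
○○●●○○○
○○●●●○○
○○●○○○●
○○○○○○●
10) ○○○○○○○
○○○○○○○
○○○○○○○
○○●○●○○
○●○○●○○
○○●○○●○
●○○○○○●

8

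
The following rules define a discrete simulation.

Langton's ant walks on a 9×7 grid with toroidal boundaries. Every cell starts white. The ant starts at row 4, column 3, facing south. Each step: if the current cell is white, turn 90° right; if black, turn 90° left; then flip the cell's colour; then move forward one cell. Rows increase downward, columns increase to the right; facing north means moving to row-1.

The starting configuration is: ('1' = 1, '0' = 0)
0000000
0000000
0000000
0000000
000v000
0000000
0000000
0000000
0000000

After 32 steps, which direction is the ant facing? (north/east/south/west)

gen 0: 0000000
0000000
0000000
0000000
000v000
0000000
0000000
0000000
0000000
gen 1: 0000000
0000000
0000000
0000000
00<1000
0000000
0000000
0000000
0000000
gen 2: 0000000
0000000
0000000
00^0000
0011000
0000000
0000000
0000000
0000000
gen 3: 0000000
0000000
0000000
001>000
0011000
0000000
0000000
0000000
0000000
gen 4: 0000000
0000000
0000000
0011000
001v000
0000000
0000000
0000000
0000000
gen 5: 0000000
0000000
0000000
0011000
0010>00
0000000
0000000
0000000
0000000
gen 6: 0000000
0000000
0000000
0011000
0010100
0000v00
0000000
0000000
0000000
gen 7: 0000000
0000000
0000000
0011000
0010100
000<100
0000000
0000000
0000000
gen 8: 0000000
0000000
0000000
0011000
001^100
0001100
0000000
0000000
0000000
gen 9: 0000000
0000000
0000000
0011000
0011>00
0001100
0000000
0000000
0000000
gen 10: 0000000
0000000
0000000
0011^00
0011000
0001100
0000000
0000000
0000000
gen 11: 0000000
0000000
0000000
00111>0
0011000
0001100
0000000
0000000
0000000
gen 12: 0000000
0000000
0000000
0011110
00110v0
0001100
0000000
0000000
0000000
gen 13: 0000000
0000000
0000000
0011110
0011<10
0001100
0000000
0000000
0000000
gen 14: 0000000
0000000
0000000
0011^10
0011110
0001100
0000000
0000000
0000000
gen 15: 0000000
0000000
0000000
001<010
0011110
0001100
0000000
0000000
0000000
gen 16: 0000000
0000000
0000000
0010010
001v110
0001100
0000000
0000000
0000000
gen 17: 0000000
0000000
0000000
0010010
0010>10
0001100
0000000
0000000
0000000
gen 18: 0000000
0000000
0000000
0010^10
0010010
0001100
0000000
0000000
0000000
gen 19: 0000000
0000000
0000000
00101>0
0010010
0001100
0000000
0000000
0000000
gen 20: 0000000
0000000
00000^0
0010100
0010010
0001100
0000000
0000000
0000000
gen 21: 0000000
0000000
000001>
0010100
0010010
0001100
0000000
0000000
0000000
gen 22: 0000000
0000000
0000011
001010v
0010010
0001100
0000000
0000000
0000000
gen 23: 0000000
0000000
0000011
00101<1
0010010
0001100
0000000
0000000
0000000
gen 24: 0000000
0000000
00000^1
0010111
0010010
0001100
0000000
0000000
0000000
gen 25: 0000000
0000000
0000<01
0010111
0010010
0001100
0000000
0000000
0000000
gen 26: 0000000
0000^00
0000101
0010111
0010010
0001100
0000000
0000000
0000000
gen 27: 0000000
00001>0
0000101
0010111
0010010
0001100
0000000
0000000
0000000
gen 28: 0000000
0000110
00001v1
0010111
0010010
0001100
0000000
0000000
0000000
gen 29: 0000000
0000110
0000<11
0010111
0010010
0001100
0000000
0000000
0000000
gen 30: 0000000
0000110
0000011
0010v11
0010010
0001100
0000000
0000000
0000000
gen 31: 0000000
0000110
0000011
00100>1
0010010
0001100
0000000
0000000
0000000
gen 32: 0000000
0000110
00000^1
0010001
0010010
0001100
0000000
0000000
0000000

north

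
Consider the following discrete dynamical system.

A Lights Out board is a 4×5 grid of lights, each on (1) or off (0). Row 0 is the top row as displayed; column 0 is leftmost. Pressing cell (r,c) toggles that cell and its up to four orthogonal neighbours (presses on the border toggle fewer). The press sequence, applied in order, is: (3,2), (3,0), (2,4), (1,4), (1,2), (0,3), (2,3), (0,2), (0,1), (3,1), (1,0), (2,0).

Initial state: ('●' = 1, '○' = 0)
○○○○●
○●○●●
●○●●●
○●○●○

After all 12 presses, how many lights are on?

k=0  ○○○○●
○●○●●
●○●●●
○●○●○
k=1  ○○○○●
○●○●●
●○○●●
○○●○○
k=2  ○○○○●
○●○●●
○○○●●
●●●○○
k=3  ○○○○●
○●○●○
○○○○○
●●●○●
k=4  ○○○○○
○●○○●
○○○○●
●●●○●
k=5  ○○●○○
○○●●●
○○●○●
●●●○●
k=6  ○○○●●
○○●○●
○○●○●
●●●○●
k=7  ○○○●●
○○●●●
○○○●○
●●●●●
k=8  ○●●○●
○○○●●
○○○●○
●●●●●
k=9  ●○○○●
○●○●●
○○○●○
●●●●●
k=10  ●○○○●
○●○●●
○●○●○
○○○●●
k=11  ○○○○●
●○○●●
●●○●○
○○○●●
k=12  ○○○○●
○○○●●
○○○●○
●○○●●

7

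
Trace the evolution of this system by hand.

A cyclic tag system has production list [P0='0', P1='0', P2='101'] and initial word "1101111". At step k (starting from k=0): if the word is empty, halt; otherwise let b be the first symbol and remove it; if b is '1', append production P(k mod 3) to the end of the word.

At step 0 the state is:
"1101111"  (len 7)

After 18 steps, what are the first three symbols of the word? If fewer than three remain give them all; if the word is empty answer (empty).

gen 0: "1101111"  (len 7)
gen 1: "1011110"  (len 7)
gen 2: "0111100"  (len 7)
gen 3: "111100"  (len 6)
gen 4: "111000"  (len 6)
gen 5: "110000"  (len 6)
gen 6: "10000101"  (len 8)
gen 7: "00001010"  (len 8)
gen 8: "0001010"  (len 7)
gen 9: "001010"  (len 6)
gen 10: "01010"  (len 5)
gen 11: "1010"  (len 4)
gen 12: "010101"  (len 6)
gen 13: "10101"  (len 5)
gen 14: "01010"  (len 5)
gen 15: "1010"  (len 4)
gen 16: "0100"  (len 4)
gen 17: "100"  (len 3)
gen 18: "00101"  (len 5)

001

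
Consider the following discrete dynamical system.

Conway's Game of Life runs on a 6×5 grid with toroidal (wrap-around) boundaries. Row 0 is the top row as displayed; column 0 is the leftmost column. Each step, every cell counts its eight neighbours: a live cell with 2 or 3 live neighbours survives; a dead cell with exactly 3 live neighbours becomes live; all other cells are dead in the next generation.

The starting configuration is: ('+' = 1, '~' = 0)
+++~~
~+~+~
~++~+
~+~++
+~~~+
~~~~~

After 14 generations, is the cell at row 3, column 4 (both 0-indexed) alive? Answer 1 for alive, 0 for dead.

0

k=0  +++~~
~+~+~
~++~+
~+~++
+~~~+
~~~~~
k=1  +++~~
~~~++
~+~~+
~+~~~
+~~++
~~~~+
k=2  +++~~
~~~++
~~+++
~+++~
+~~++
~~+~~
k=3  +++~+
~~~~~
++~~~
~+~~~
+~~~+
~~+~~
k=4  ++++~
~~+~+
++~~~
~+~~+
++~~~
~~+~~
k=5  +~~~+
~~~~+
~++++
~~+~+
+++~~
~~~++
k=6  +~~~~
~++~~
~++~+
~~~~+
+++~~
~~++~
k=7  ~~~+~
~~++~
~++~~
~~~~+
+++~+
+~+++
k=8  ~+~~~
~+~+~
~++~~
~~~~+
~~+~~
~~~~~
k=9  ~~+~~
++~~~
++++~
~+++~
~~~~~
~~~~~
k=10  ~+~~~
+~~++
~~~+~
+~~++
~~+~~
~~~~~
k=11  +~~~+
+~+++
~~+~~
~~+++
~~~++
~~~~~
k=12  ++~~~
+~+~~
+~~~~
~~+~+
~~+~+
+~~+~
k=13  +~+~~
+~~~+
+~~++
++~~+
+++~+
+~++~
k=14  +~+~~
~~~~~
~~~+~
~~~~~
~~~~~
~~~~~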